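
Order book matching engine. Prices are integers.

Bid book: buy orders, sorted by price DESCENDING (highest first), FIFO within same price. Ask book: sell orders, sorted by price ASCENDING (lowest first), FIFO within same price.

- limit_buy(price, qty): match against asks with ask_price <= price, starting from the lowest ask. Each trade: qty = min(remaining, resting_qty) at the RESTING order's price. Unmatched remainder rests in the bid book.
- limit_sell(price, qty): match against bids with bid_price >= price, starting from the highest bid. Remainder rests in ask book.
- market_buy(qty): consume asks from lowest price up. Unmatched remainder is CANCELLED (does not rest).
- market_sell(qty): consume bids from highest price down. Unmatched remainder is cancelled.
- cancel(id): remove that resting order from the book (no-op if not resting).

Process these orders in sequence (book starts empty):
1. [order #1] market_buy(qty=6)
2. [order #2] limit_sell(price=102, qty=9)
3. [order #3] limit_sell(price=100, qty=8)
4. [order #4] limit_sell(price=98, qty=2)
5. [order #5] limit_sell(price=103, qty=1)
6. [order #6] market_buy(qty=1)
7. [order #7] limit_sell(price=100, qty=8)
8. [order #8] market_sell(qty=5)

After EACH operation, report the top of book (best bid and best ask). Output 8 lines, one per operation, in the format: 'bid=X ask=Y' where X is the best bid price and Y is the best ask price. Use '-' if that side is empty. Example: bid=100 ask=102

Answer: bid=- ask=-
bid=- ask=102
bid=- ask=100
bid=- ask=98
bid=- ask=98
bid=- ask=98
bid=- ask=98
bid=- ask=98

Derivation:
After op 1 [order #1] market_buy(qty=6): fills=none; bids=[-] asks=[-]
After op 2 [order #2] limit_sell(price=102, qty=9): fills=none; bids=[-] asks=[#2:9@102]
After op 3 [order #3] limit_sell(price=100, qty=8): fills=none; bids=[-] asks=[#3:8@100 #2:9@102]
After op 4 [order #4] limit_sell(price=98, qty=2): fills=none; bids=[-] asks=[#4:2@98 #3:8@100 #2:9@102]
After op 5 [order #5] limit_sell(price=103, qty=1): fills=none; bids=[-] asks=[#4:2@98 #3:8@100 #2:9@102 #5:1@103]
After op 6 [order #6] market_buy(qty=1): fills=#6x#4:1@98; bids=[-] asks=[#4:1@98 #3:8@100 #2:9@102 #5:1@103]
After op 7 [order #7] limit_sell(price=100, qty=8): fills=none; bids=[-] asks=[#4:1@98 #3:8@100 #7:8@100 #2:9@102 #5:1@103]
After op 8 [order #8] market_sell(qty=5): fills=none; bids=[-] asks=[#4:1@98 #3:8@100 #7:8@100 #2:9@102 #5:1@103]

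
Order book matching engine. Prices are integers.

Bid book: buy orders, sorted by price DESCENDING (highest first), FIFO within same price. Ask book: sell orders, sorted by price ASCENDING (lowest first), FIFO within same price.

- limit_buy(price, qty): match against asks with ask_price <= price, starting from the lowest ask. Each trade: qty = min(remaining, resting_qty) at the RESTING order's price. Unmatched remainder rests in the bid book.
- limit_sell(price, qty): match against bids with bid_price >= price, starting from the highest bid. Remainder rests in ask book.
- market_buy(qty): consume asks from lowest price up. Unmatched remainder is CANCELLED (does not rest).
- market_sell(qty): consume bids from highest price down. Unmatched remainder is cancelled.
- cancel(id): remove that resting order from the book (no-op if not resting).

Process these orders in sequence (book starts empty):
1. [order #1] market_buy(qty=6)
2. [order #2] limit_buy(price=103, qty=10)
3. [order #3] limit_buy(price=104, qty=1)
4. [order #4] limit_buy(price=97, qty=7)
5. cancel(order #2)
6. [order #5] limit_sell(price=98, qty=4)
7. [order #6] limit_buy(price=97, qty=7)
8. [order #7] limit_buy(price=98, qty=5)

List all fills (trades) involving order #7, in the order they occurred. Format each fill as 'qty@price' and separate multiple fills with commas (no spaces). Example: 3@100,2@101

After op 1 [order #1] market_buy(qty=6): fills=none; bids=[-] asks=[-]
After op 2 [order #2] limit_buy(price=103, qty=10): fills=none; bids=[#2:10@103] asks=[-]
After op 3 [order #3] limit_buy(price=104, qty=1): fills=none; bids=[#3:1@104 #2:10@103] asks=[-]
After op 4 [order #4] limit_buy(price=97, qty=7): fills=none; bids=[#3:1@104 #2:10@103 #4:7@97] asks=[-]
After op 5 cancel(order #2): fills=none; bids=[#3:1@104 #4:7@97] asks=[-]
After op 6 [order #5] limit_sell(price=98, qty=4): fills=#3x#5:1@104; bids=[#4:7@97] asks=[#5:3@98]
After op 7 [order #6] limit_buy(price=97, qty=7): fills=none; bids=[#4:7@97 #6:7@97] asks=[#5:3@98]
After op 8 [order #7] limit_buy(price=98, qty=5): fills=#7x#5:3@98; bids=[#7:2@98 #4:7@97 #6:7@97] asks=[-]

Answer: 3@98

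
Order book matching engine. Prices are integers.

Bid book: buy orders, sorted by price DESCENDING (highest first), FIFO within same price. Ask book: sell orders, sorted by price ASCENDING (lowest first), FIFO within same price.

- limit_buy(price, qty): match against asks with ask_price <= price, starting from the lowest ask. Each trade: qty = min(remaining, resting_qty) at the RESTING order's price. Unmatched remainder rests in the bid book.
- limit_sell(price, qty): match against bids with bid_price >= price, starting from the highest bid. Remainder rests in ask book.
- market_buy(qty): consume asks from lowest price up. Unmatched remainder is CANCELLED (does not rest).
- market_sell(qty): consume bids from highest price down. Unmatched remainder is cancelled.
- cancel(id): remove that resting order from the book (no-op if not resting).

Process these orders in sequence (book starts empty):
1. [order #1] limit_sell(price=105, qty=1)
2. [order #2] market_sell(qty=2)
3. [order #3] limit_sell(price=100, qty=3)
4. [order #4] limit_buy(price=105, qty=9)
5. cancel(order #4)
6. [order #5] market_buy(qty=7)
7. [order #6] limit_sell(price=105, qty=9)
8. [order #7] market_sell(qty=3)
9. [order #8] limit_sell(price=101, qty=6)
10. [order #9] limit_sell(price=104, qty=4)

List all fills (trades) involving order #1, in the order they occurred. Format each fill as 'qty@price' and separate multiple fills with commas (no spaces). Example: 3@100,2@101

Answer: 1@105

Derivation:
After op 1 [order #1] limit_sell(price=105, qty=1): fills=none; bids=[-] asks=[#1:1@105]
After op 2 [order #2] market_sell(qty=2): fills=none; bids=[-] asks=[#1:1@105]
After op 3 [order #3] limit_sell(price=100, qty=3): fills=none; bids=[-] asks=[#3:3@100 #1:1@105]
After op 4 [order #4] limit_buy(price=105, qty=9): fills=#4x#3:3@100 #4x#1:1@105; bids=[#4:5@105] asks=[-]
After op 5 cancel(order #4): fills=none; bids=[-] asks=[-]
After op 6 [order #5] market_buy(qty=7): fills=none; bids=[-] asks=[-]
After op 7 [order #6] limit_sell(price=105, qty=9): fills=none; bids=[-] asks=[#6:9@105]
After op 8 [order #7] market_sell(qty=3): fills=none; bids=[-] asks=[#6:9@105]
After op 9 [order #8] limit_sell(price=101, qty=6): fills=none; bids=[-] asks=[#8:6@101 #6:9@105]
After op 10 [order #9] limit_sell(price=104, qty=4): fills=none; bids=[-] asks=[#8:6@101 #9:4@104 #6:9@105]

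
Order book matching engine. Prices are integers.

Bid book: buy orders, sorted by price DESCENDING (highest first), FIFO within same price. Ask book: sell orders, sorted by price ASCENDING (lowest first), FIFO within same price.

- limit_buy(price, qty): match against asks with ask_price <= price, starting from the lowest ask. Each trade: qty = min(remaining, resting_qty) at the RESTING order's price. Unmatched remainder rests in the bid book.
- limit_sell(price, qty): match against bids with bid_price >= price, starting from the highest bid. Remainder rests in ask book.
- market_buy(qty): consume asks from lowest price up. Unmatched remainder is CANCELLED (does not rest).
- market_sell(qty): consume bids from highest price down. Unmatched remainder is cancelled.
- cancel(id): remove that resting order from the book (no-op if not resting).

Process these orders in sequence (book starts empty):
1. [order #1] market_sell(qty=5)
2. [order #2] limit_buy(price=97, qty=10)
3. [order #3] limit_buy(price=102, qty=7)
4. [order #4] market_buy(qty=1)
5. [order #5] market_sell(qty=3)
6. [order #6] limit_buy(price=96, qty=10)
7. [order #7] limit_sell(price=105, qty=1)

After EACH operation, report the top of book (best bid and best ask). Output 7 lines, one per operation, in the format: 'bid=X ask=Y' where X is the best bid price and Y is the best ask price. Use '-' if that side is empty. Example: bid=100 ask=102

After op 1 [order #1] market_sell(qty=5): fills=none; bids=[-] asks=[-]
After op 2 [order #2] limit_buy(price=97, qty=10): fills=none; bids=[#2:10@97] asks=[-]
After op 3 [order #3] limit_buy(price=102, qty=7): fills=none; bids=[#3:7@102 #2:10@97] asks=[-]
After op 4 [order #4] market_buy(qty=1): fills=none; bids=[#3:7@102 #2:10@97] asks=[-]
After op 5 [order #5] market_sell(qty=3): fills=#3x#5:3@102; bids=[#3:4@102 #2:10@97] asks=[-]
After op 6 [order #6] limit_buy(price=96, qty=10): fills=none; bids=[#3:4@102 #2:10@97 #6:10@96] asks=[-]
After op 7 [order #7] limit_sell(price=105, qty=1): fills=none; bids=[#3:4@102 #2:10@97 #6:10@96] asks=[#7:1@105]

Answer: bid=- ask=-
bid=97 ask=-
bid=102 ask=-
bid=102 ask=-
bid=102 ask=-
bid=102 ask=-
bid=102 ask=105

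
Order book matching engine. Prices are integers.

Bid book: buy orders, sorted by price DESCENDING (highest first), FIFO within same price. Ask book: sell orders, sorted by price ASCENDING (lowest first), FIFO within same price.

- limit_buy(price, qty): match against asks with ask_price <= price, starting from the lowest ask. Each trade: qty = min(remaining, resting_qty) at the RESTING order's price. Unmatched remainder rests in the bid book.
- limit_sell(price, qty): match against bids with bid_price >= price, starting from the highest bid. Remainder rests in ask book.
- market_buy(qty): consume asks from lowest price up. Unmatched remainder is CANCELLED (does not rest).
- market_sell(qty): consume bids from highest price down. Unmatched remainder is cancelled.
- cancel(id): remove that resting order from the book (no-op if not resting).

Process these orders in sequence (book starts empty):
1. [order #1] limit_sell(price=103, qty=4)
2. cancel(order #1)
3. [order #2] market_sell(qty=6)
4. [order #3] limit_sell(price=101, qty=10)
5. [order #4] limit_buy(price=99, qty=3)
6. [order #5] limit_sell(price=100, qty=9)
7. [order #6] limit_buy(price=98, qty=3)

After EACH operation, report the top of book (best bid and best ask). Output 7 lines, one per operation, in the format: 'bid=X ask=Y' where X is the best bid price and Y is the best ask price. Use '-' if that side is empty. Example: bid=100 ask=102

Answer: bid=- ask=103
bid=- ask=-
bid=- ask=-
bid=- ask=101
bid=99 ask=101
bid=99 ask=100
bid=99 ask=100

Derivation:
After op 1 [order #1] limit_sell(price=103, qty=4): fills=none; bids=[-] asks=[#1:4@103]
After op 2 cancel(order #1): fills=none; bids=[-] asks=[-]
After op 3 [order #2] market_sell(qty=6): fills=none; bids=[-] asks=[-]
After op 4 [order #3] limit_sell(price=101, qty=10): fills=none; bids=[-] asks=[#3:10@101]
After op 5 [order #4] limit_buy(price=99, qty=3): fills=none; bids=[#4:3@99] asks=[#3:10@101]
After op 6 [order #5] limit_sell(price=100, qty=9): fills=none; bids=[#4:3@99] asks=[#5:9@100 #3:10@101]
After op 7 [order #6] limit_buy(price=98, qty=3): fills=none; bids=[#4:3@99 #6:3@98] asks=[#5:9@100 #3:10@101]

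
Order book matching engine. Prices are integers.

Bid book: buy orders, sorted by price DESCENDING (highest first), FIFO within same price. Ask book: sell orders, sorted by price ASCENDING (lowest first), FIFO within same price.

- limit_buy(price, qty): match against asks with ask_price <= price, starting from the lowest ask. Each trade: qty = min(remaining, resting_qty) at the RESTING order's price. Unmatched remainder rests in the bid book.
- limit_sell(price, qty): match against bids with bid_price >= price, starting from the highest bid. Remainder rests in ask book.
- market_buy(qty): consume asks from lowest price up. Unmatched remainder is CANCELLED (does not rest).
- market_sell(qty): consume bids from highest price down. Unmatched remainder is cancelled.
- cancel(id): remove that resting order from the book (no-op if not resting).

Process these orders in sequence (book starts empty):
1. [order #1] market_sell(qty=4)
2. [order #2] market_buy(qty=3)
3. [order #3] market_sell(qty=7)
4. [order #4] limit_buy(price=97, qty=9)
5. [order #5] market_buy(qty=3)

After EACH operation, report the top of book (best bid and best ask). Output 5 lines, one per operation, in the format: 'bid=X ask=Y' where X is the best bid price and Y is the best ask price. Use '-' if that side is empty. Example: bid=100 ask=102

After op 1 [order #1] market_sell(qty=4): fills=none; bids=[-] asks=[-]
After op 2 [order #2] market_buy(qty=3): fills=none; bids=[-] asks=[-]
After op 3 [order #3] market_sell(qty=7): fills=none; bids=[-] asks=[-]
After op 4 [order #4] limit_buy(price=97, qty=9): fills=none; bids=[#4:9@97] asks=[-]
After op 5 [order #5] market_buy(qty=3): fills=none; bids=[#4:9@97] asks=[-]

Answer: bid=- ask=-
bid=- ask=-
bid=- ask=-
bid=97 ask=-
bid=97 ask=-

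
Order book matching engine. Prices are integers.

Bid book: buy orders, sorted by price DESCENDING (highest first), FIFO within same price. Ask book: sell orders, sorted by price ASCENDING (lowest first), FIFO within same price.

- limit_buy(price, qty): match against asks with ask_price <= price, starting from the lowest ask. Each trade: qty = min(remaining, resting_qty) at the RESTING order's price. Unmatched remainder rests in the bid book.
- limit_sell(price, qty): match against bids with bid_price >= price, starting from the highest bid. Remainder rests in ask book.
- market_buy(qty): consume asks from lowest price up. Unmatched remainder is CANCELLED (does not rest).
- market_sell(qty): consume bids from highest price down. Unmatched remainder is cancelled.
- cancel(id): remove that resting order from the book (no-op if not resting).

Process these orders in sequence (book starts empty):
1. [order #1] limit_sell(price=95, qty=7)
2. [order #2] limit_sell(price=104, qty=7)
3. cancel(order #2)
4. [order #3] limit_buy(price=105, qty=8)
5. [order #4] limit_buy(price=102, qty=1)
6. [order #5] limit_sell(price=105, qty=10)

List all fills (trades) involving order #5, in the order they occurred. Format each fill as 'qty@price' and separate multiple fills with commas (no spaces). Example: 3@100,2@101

Answer: 1@105

Derivation:
After op 1 [order #1] limit_sell(price=95, qty=7): fills=none; bids=[-] asks=[#1:7@95]
After op 2 [order #2] limit_sell(price=104, qty=7): fills=none; bids=[-] asks=[#1:7@95 #2:7@104]
After op 3 cancel(order #2): fills=none; bids=[-] asks=[#1:7@95]
After op 4 [order #3] limit_buy(price=105, qty=8): fills=#3x#1:7@95; bids=[#3:1@105] asks=[-]
After op 5 [order #4] limit_buy(price=102, qty=1): fills=none; bids=[#3:1@105 #4:1@102] asks=[-]
After op 6 [order #5] limit_sell(price=105, qty=10): fills=#3x#5:1@105; bids=[#4:1@102] asks=[#5:9@105]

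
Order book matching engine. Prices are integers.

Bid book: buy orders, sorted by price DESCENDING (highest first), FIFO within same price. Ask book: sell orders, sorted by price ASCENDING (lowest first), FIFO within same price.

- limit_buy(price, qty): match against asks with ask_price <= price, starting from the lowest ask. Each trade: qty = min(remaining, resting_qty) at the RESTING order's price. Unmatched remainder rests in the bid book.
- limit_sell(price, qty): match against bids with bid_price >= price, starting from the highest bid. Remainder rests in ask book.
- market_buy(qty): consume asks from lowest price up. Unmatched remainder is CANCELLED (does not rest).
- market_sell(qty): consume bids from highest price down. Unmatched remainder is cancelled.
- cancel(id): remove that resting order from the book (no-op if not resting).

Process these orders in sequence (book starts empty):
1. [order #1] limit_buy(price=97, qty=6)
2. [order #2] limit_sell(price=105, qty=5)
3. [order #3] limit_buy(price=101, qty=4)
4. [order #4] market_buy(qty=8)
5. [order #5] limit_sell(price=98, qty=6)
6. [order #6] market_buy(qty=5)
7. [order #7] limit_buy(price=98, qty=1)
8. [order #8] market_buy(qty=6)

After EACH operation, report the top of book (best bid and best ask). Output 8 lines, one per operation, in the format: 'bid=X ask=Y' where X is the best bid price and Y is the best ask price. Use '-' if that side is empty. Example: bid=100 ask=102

Answer: bid=97 ask=-
bid=97 ask=105
bid=101 ask=105
bid=101 ask=-
bid=97 ask=98
bid=97 ask=-
bid=98 ask=-
bid=98 ask=-

Derivation:
After op 1 [order #1] limit_buy(price=97, qty=6): fills=none; bids=[#1:6@97] asks=[-]
After op 2 [order #2] limit_sell(price=105, qty=5): fills=none; bids=[#1:6@97] asks=[#2:5@105]
After op 3 [order #3] limit_buy(price=101, qty=4): fills=none; bids=[#3:4@101 #1:6@97] asks=[#2:5@105]
After op 4 [order #4] market_buy(qty=8): fills=#4x#2:5@105; bids=[#3:4@101 #1:6@97] asks=[-]
After op 5 [order #5] limit_sell(price=98, qty=6): fills=#3x#5:4@101; bids=[#1:6@97] asks=[#5:2@98]
After op 6 [order #6] market_buy(qty=5): fills=#6x#5:2@98; bids=[#1:6@97] asks=[-]
After op 7 [order #7] limit_buy(price=98, qty=1): fills=none; bids=[#7:1@98 #1:6@97] asks=[-]
After op 8 [order #8] market_buy(qty=6): fills=none; bids=[#7:1@98 #1:6@97] asks=[-]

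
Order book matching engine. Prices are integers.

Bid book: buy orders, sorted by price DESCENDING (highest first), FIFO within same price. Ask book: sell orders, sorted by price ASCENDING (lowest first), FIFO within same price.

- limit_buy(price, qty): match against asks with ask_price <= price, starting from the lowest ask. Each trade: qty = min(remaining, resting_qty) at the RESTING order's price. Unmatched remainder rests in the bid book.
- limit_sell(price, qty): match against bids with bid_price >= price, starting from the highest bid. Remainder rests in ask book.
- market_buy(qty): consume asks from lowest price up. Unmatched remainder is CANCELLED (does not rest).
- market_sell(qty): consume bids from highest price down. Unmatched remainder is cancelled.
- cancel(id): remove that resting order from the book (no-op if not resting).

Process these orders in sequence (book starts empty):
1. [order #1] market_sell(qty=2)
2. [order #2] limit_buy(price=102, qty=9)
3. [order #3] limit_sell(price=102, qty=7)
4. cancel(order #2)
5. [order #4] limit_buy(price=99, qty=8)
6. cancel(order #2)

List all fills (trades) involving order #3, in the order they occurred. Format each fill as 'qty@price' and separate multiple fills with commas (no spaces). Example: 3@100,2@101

Answer: 7@102

Derivation:
After op 1 [order #1] market_sell(qty=2): fills=none; bids=[-] asks=[-]
After op 2 [order #2] limit_buy(price=102, qty=9): fills=none; bids=[#2:9@102] asks=[-]
After op 3 [order #3] limit_sell(price=102, qty=7): fills=#2x#3:7@102; bids=[#2:2@102] asks=[-]
After op 4 cancel(order #2): fills=none; bids=[-] asks=[-]
After op 5 [order #4] limit_buy(price=99, qty=8): fills=none; bids=[#4:8@99] asks=[-]
After op 6 cancel(order #2): fills=none; bids=[#4:8@99] asks=[-]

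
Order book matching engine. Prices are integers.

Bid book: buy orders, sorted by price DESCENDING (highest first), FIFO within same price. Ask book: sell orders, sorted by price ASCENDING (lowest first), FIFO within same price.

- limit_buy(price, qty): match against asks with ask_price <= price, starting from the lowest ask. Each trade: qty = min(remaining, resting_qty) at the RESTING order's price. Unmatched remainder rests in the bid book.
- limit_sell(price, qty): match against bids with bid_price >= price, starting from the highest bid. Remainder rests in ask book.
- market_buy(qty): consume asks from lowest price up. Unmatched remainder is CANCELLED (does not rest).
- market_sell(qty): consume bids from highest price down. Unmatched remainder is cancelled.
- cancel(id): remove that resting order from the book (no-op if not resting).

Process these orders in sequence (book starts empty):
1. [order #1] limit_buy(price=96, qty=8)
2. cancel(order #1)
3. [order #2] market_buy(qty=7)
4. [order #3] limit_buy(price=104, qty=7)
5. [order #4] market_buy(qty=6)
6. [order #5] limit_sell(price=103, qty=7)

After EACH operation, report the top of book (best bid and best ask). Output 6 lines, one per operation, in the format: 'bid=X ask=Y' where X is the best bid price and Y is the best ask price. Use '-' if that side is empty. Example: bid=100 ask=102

After op 1 [order #1] limit_buy(price=96, qty=8): fills=none; bids=[#1:8@96] asks=[-]
After op 2 cancel(order #1): fills=none; bids=[-] asks=[-]
After op 3 [order #2] market_buy(qty=7): fills=none; bids=[-] asks=[-]
After op 4 [order #3] limit_buy(price=104, qty=7): fills=none; bids=[#3:7@104] asks=[-]
After op 5 [order #4] market_buy(qty=6): fills=none; bids=[#3:7@104] asks=[-]
After op 6 [order #5] limit_sell(price=103, qty=7): fills=#3x#5:7@104; bids=[-] asks=[-]

Answer: bid=96 ask=-
bid=- ask=-
bid=- ask=-
bid=104 ask=-
bid=104 ask=-
bid=- ask=-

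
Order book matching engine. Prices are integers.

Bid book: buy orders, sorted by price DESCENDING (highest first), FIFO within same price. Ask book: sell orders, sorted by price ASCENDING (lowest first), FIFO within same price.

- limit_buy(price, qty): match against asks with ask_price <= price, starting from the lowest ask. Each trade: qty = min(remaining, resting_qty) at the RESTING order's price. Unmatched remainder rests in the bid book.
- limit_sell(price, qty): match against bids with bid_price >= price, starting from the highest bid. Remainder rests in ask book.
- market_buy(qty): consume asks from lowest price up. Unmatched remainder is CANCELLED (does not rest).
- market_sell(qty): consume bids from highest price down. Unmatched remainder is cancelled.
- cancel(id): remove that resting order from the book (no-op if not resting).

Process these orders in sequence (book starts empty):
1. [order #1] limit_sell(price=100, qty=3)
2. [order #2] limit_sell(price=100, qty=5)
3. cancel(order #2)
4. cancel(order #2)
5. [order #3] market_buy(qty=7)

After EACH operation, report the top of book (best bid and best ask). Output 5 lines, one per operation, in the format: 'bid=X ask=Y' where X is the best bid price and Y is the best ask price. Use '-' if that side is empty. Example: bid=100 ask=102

After op 1 [order #1] limit_sell(price=100, qty=3): fills=none; bids=[-] asks=[#1:3@100]
After op 2 [order #2] limit_sell(price=100, qty=5): fills=none; bids=[-] asks=[#1:3@100 #2:5@100]
After op 3 cancel(order #2): fills=none; bids=[-] asks=[#1:3@100]
After op 4 cancel(order #2): fills=none; bids=[-] asks=[#1:3@100]
After op 5 [order #3] market_buy(qty=7): fills=#3x#1:3@100; bids=[-] asks=[-]

Answer: bid=- ask=100
bid=- ask=100
bid=- ask=100
bid=- ask=100
bid=- ask=-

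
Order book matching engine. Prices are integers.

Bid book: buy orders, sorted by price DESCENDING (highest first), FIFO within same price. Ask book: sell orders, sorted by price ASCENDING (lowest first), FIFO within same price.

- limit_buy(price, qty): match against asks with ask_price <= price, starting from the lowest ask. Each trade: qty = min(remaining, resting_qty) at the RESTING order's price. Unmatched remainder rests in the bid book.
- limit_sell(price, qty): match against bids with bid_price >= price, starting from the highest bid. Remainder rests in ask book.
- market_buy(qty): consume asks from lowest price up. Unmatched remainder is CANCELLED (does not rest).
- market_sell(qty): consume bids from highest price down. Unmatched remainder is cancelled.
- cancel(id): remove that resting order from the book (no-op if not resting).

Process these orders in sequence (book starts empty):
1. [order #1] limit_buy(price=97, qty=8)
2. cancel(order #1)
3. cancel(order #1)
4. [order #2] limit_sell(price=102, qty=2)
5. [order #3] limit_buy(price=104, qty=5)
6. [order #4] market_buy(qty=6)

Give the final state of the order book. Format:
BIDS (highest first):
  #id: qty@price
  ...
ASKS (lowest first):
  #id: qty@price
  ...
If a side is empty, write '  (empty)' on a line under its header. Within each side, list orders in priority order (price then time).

Answer: BIDS (highest first):
  #3: 3@104
ASKS (lowest first):
  (empty)

Derivation:
After op 1 [order #1] limit_buy(price=97, qty=8): fills=none; bids=[#1:8@97] asks=[-]
After op 2 cancel(order #1): fills=none; bids=[-] asks=[-]
After op 3 cancel(order #1): fills=none; bids=[-] asks=[-]
After op 4 [order #2] limit_sell(price=102, qty=2): fills=none; bids=[-] asks=[#2:2@102]
After op 5 [order #3] limit_buy(price=104, qty=5): fills=#3x#2:2@102; bids=[#3:3@104] asks=[-]
After op 6 [order #4] market_buy(qty=6): fills=none; bids=[#3:3@104] asks=[-]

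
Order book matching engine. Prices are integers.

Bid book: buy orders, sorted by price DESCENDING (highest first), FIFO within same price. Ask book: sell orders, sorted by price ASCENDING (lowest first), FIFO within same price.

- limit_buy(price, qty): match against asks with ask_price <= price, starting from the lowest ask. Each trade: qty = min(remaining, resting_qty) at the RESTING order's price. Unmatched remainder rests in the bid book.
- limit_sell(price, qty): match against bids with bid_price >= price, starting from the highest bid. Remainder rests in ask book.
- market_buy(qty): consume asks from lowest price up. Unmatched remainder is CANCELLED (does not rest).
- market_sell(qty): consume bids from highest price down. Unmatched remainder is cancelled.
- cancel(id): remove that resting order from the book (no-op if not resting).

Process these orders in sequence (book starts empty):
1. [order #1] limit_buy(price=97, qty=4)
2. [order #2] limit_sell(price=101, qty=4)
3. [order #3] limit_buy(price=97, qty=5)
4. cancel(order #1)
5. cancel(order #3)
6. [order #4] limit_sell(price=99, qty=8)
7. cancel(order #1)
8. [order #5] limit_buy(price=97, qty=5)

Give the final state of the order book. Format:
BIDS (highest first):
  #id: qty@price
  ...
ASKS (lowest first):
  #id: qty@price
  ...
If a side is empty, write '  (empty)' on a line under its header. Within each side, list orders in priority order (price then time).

After op 1 [order #1] limit_buy(price=97, qty=4): fills=none; bids=[#1:4@97] asks=[-]
After op 2 [order #2] limit_sell(price=101, qty=4): fills=none; bids=[#1:4@97] asks=[#2:4@101]
After op 3 [order #3] limit_buy(price=97, qty=5): fills=none; bids=[#1:4@97 #3:5@97] asks=[#2:4@101]
After op 4 cancel(order #1): fills=none; bids=[#3:5@97] asks=[#2:4@101]
After op 5 cancel(order #3): fills=none; bids=[-] asks=[#2:4@101]
After op 6 [order #4] limit_sell(price=99, qty=8): fills=none; bids=[-] asks=[#4:8@99 #2:4@101]
After op 7 cancel(order #1): fills=none; bids=[-] asks=[#4:8@99 #2:4@101]
After op 8 [order #5] limit_buy(price=97, qty=5): fills=none; bids=[#5:5@97] asks=[#4:8@99 #2:4@101]

Answer: BIDS (highest first):
  #5: 5@97
ASKS (lowest first):
  #4: 8@99
  #2: 4@101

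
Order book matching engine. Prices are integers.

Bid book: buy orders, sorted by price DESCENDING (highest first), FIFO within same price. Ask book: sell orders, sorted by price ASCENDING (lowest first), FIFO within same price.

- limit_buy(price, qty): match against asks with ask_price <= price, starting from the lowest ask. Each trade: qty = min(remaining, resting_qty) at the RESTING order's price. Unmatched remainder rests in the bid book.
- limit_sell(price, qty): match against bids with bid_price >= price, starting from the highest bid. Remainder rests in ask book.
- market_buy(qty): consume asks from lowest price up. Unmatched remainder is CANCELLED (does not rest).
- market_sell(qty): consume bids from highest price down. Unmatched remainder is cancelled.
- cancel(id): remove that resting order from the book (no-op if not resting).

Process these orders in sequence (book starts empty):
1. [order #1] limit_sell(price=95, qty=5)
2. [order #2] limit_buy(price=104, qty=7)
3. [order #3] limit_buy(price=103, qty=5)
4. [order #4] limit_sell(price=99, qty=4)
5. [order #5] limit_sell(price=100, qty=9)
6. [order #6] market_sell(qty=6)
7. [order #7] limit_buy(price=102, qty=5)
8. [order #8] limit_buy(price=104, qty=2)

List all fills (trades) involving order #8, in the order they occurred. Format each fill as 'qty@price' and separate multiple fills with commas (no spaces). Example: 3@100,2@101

Answer: 1@100

Derivation:
After op 1 [order #1] limit_sell(price=95, qty=5): fills=none; bids=[-] asks=[#1:5@95]
After op 2 [order #2] limit_buy(price=104, qty=7): fills=#2x#1:5@95; bids=[#2:2@104] asks=[-]
After op 3 [order #3] limit_buy(price=103, qty=5): fills=none; bids=[#2:2@104 #3:5@103] asks=[-]
After op 4 [order #4] limit_sell(price=99, qty=4): fills=#2x#4:2@104 #3x#4:2@103; bids=[#3:3@103] asks=[-]
After op 5 [order #5] limit_sell(price=100, qty=9): fills=#3x#5:3@103; bids=[-] asks=[#5:6@100]
After op 6 [order #6] market_sell(qty=6): fills=none; bids=[-] asks=[#5:6@100]
After op 7 [order #7] limit_buy(price=102, qty=5): fills=#7x#5:5@100; bids=[-] asks=[#5:1@100]
After op 8 [order #8] limit_buy(price=104, qty=2): fills=#8x#5:1@100; bids=[#8:1@104] asks=[-]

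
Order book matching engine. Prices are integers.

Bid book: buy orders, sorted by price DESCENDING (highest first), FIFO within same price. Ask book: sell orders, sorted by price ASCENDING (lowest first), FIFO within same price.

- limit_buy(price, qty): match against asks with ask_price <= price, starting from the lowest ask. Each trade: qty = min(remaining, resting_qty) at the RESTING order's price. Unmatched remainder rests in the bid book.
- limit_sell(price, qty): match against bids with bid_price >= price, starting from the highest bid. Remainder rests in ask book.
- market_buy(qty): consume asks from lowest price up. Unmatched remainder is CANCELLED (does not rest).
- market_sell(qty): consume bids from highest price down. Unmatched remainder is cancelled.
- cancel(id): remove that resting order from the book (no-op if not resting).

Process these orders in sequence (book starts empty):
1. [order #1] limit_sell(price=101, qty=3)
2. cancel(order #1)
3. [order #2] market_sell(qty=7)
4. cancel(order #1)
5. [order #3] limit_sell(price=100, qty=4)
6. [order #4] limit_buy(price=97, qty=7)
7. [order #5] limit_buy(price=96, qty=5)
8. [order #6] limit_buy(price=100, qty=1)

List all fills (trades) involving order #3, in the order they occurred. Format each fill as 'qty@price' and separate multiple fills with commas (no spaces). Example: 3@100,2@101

After op 1 [order #1] limit_sell(price=101, qty=3): fills=none; bids=[-] asks=[#1:3@101]
After op 2 cancel(order #1): fills=none; bids=[-] asks=[-]
After op 3 [order #2] market_sell(qty=7): fills=none; bids=[-] asks=[-]
After op 4 cancel(order #1): fills=none; bids=[-] asks=[-]
After op 5 [order #3] limit_sell(price=100, qty=4): fills=none; bids=[-] asks=[#3:4@100]
After op 6 [order #4] limit_buy(price=97, qty=7): fills=none; bids=[#4:7@97] asks=[#3:4@100]
After op 7 [order #5] limit_buy(price=96, qty=5): fills=none; bids=[#4:7@97 #5:5@96] asks=[#3:4@100]
After op 8 [order #6] limit_buy(price=100, qty=1): fills=#6x#3:1@100; bids=[#4:7@97 #5:5@96] asks=[#3:3@100]

Answer: 1@100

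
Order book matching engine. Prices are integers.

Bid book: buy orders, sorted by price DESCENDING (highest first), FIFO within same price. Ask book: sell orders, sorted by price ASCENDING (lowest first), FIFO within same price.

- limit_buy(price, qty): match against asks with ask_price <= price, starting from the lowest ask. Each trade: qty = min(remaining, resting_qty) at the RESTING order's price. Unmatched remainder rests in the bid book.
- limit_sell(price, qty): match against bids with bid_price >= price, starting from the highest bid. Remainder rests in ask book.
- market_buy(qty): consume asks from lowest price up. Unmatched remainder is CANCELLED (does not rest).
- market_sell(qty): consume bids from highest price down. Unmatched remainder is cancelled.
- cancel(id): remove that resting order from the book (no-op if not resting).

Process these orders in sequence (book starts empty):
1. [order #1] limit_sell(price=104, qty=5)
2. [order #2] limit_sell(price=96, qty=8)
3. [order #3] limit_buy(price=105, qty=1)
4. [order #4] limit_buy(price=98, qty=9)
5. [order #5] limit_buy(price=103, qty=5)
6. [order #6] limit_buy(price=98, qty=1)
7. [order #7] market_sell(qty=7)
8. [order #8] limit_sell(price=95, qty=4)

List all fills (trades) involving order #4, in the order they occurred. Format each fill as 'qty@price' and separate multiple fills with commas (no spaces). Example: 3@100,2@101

After op 1 [order #1] limit_sell(price=104, qty=5): fills=none; bids=[-] asks=[#1:5@104]
After op 2 [order #2] limit_sell(price=96, qty=8): fills=none; bids=[-] asks=[#2:8@96 #1:5@104]
After op 3 [order #3] limit_buy(price=105, qty=1): fills=#3x#2:1@96; bids=[-] asks=[#2:7@96 #1:5@104]
After op 4 [order #4] limit_buy(price=98, qty=9): fills=#4x#2:7@96; bids=[#4:2@98] asks=[#1:5@104]
After op 5 [order #5] limit_buy(price=103, qty=5): fills=none; bids=[#5:5@103 #4:2@98] asks=[#1:5@104]
After op 6 [order #6] limit_buy(price=98, qty=1): fills=none; bids=[#5:5@103 #4:2@98 #6:1@98] asks=[#1:5@104]
After op 7 [order #7] market_sell(qty=7): fills=#5x#7:5@103 #4x#7:2@98; bids=[#6:1@98] asks=[#1:5@104]
After op 8 [order #8] limit_sell(price=95, qty=4): fills=#6x#8:1@98; bids=[-] asks=[#8:3@95 #1:5@104]

Answer: 7@96,2@98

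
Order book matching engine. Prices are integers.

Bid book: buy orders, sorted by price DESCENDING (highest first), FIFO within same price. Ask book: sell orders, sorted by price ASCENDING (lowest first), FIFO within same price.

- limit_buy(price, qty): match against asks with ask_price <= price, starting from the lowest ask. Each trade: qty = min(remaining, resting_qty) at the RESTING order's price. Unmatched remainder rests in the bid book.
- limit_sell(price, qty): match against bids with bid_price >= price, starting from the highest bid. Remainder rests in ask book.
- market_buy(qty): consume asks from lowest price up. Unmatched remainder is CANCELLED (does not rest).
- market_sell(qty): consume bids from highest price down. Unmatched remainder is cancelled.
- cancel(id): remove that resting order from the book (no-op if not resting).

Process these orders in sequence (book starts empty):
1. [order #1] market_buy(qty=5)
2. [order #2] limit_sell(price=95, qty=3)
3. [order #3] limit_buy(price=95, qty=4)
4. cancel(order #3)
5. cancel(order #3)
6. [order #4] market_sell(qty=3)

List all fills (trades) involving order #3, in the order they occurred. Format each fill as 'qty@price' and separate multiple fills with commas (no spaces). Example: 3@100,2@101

After op 1 [order #1] market_buy(qty=5): fills=none; bids=[-] asks=[-]
After op 2 [order #2] limit_sell(price=95, qty=3): fills=none; bids=[-] asks=[#2:3@95]
After op 3 [order #3] limit_buy(price=95, qty=4): fills=#3x#2:3@95; bids=[#3:1@95] asks=[-]
After op 4 cancel(order #3): fills=none; bids=[-] asks=[-]
After op 5 cancel(order #3): fills=none; bids=[-] asks=[-]
After op 6 [order #4] market_sell(qty=3): fills=none; bids=[-] asks=[-]

Answer: 3@95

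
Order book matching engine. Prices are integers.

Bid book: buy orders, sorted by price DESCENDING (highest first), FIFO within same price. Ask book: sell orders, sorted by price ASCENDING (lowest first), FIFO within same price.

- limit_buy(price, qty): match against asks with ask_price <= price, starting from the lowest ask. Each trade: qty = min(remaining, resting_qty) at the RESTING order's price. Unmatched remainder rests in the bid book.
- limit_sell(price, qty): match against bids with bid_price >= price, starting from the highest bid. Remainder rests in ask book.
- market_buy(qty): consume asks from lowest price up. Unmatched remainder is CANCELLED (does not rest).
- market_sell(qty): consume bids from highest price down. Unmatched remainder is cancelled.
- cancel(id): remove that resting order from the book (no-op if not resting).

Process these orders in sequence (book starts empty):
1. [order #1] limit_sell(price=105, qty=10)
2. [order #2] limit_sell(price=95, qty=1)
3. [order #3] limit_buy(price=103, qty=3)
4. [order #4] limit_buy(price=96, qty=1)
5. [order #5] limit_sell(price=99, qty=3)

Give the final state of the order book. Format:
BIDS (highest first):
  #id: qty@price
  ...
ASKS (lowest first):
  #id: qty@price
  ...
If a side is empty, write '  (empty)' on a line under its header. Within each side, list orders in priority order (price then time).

After op 1 [order #1] limit_sell(price=105, qty=10): fills=none; bids=[-] asks=[#1:10@105]
After op 2 [order #2] limit_sell(price=95, qty=1): fills=none; bids=[-] asks=[#2:1@95 #1:10@105]
After op 3 [order #3] limit_buy(price=103, qty=3): fills=#3x#2:1@95; bids=[#3:2@103] asks=[#1:10@105]
After op 4 [order #4] limit_buy(price=96, qty=1): fills=none; bids=[#3:2@103 #4:1@96] asks=[#1:10@105]
After op 5 [order #5] limit_sell(price=99, qty=3): fills=#3x#5:2@103; bids=[#4:1@96] asks=[#5:1@99 #1:10@105]

Answer: BIDS (highest first):
  #4: 1@96
ASKS (lowest first):
  #5: 1@99
  #1: 10@105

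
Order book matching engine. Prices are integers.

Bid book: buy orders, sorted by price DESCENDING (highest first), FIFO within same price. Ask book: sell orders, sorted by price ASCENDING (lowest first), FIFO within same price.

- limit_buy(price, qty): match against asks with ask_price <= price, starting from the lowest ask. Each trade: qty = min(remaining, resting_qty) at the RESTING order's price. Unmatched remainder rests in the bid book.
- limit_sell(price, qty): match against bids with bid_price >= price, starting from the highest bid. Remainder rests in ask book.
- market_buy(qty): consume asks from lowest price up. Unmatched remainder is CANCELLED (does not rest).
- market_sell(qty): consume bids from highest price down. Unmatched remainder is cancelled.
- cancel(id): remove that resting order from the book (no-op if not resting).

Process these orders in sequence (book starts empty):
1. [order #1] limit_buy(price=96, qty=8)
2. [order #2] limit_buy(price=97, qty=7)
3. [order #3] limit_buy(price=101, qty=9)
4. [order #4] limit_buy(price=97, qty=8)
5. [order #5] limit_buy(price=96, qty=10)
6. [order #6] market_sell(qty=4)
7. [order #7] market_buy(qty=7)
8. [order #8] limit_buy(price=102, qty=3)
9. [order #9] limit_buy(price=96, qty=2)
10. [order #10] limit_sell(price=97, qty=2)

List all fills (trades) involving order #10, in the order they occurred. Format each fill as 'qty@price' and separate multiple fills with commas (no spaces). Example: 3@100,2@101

Answer: 2@102

Derivation:
After op 1 [order #1] limit_buy(price=96, qty=8): fills=none; bids=[#1:8@96] asks=[-]
After op 2 [order #2] limit_buy(price=97, qty=7): fills=none; bids=[#2:7@97 #1:8@96] asks=[-]
After op 3 [order #3] limit_buy(price=101, qty=9): fills=none; bids=[#3:9@101 #2:7@97 #1:8@96] asks=[-]
After op 4 [order #4] limit_buy(price=97, qty=8): fills=none; bids=[#3:9@101 #2:7@97 #4:8@97 #1:8@96] asks=[-]
After op 5 [order #5] limit_buy(price=96, qty=10): fills=none; bids=[#3:9@101 #2:7@97 #4:8@97 #1:8@96 #5:10@96] asks=[-]
After op 6 [order #6] market_sell(qty=4): fills=#3x#6:4@101; bids=[#3:5@101 #2:7@97 #4:8@97 #1:8@96 #5:10@96] asks=[-]
After op 7 [order #7] market_buy(qty=7): fills=none; bids=[#3:5@101 #2:7@97 #4:8@97 #1:8@96 #5:10@96] asks=[-]
After op 8 [order #8] limit_buy(price=102, qty=3): fills=none; bids=[#8:3@102 #3:5@101 #2:7@97 #4:8@97 #1:8@96 #5:10@96] asks=[-]
After op 9 [order #9] limit_buy(price=96, qty=2): fills=none; bids=[#8:3@102 #3:5@101 #2:7@97 #4:8@97 #1:8@96 #5:10@96 #9:2@96] asks=[-]
After op 10 [order #10] limit_sell(price=97, qty=2): fills=#8x#10:2@102; bids=[#8:1@102 #3:5@101 #2:7@97 #4:8@97 #1:8@96 #5:10@96 #9:2@96] asks=[-]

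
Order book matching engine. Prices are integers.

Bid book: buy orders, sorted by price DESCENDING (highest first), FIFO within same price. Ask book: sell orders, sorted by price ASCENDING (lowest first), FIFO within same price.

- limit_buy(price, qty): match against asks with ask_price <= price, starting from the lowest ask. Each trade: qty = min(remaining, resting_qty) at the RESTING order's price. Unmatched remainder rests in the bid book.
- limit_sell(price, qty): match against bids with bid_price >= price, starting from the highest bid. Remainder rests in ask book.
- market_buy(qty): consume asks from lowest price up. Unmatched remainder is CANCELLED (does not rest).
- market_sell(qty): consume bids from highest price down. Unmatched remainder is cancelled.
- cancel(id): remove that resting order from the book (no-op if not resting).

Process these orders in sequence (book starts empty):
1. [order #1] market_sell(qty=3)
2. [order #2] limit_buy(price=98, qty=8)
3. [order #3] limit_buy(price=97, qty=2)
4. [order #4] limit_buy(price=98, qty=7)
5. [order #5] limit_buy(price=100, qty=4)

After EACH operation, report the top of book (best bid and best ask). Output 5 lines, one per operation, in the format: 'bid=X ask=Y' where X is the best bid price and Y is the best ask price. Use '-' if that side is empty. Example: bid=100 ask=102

Answer: bid=- ask=-
bid=98 ask=-
bid=98 ask=-
bid=98 ask=-
bid=100 ask=-

Derivation:
After op 1 [order #1] market_sell(qty=3): fills=none; bids=[-] asks=[-]
After op 2 [order #2] limit_buy(price=98, qty=8): fills=none; bids=[#2:8@98] asks=[-]
After op 3 [order #3] limit_buy(price=97, qty=2): fills=none; bids=[#2:8@98 #3:2@97] asks=[-]
After op 4 [order #4] limit_buy(price=98, qty=7): fills=none; bids=[#2:8@98 #4:7@98 #3:2@97] asks=[-]
After op 5 [order #5] limit_buy(price=100, qty=4): fills=none; bids=[#5:4@100 #2:8@98 #4:7@98 #3:2@97] asks=[-]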